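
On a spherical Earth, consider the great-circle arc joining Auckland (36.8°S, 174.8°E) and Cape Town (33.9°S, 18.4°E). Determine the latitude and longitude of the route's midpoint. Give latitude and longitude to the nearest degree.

The haversine formula gives a central angle δ ≈ 1.849 rad (106.0°) between the endpoints.
Interpolate at f = 1/2 with slerp weights a = sin((1−f)δ)/sin δ ≈ 0.830, b = sin(fδ)/sin δ ≈ 0.830.
p = a·p₁ + b·p₂ ≈ (-0.008, 0.278, -0.961); φ = arcsin(p_z) ≈ -73.86°, λ = atan2(p_y, p_x) ≈ 91.69°.

≈ 74°S, 92°E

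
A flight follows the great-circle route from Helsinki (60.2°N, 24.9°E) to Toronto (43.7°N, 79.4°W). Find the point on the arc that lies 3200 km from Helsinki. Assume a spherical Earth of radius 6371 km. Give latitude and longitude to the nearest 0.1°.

Write both endpoints as unit vectors p₁, p₂ with components (cos φ cos λ, cos φ sin λ, sin φ).
The central angle between the endpoints is δ = arccos(p₁·p₂) ≈ 1.035 rad (59.3°). The total great-circle distance is δ·R ≈ 1.035 × 6371 ≈ 6592 km, so the target fraction is f = 3200/6592 ≈ 0.485.
Interpolate at f ≈ 0.485 with slerp weights a = sin((1−f)δ)/sin δ ≈ 0.590, b = sin(fδ)/sin δ ≈ 0.560.
p = a·p₁ + b·p₂ ≈ (0.341, -0.274, 0.899); φ = arcsin(p_z) ≈ 64.06°, λ = atan2(p_y, p_x) ≈ -38.85°.

≈ (64.1°N, 38.9°W)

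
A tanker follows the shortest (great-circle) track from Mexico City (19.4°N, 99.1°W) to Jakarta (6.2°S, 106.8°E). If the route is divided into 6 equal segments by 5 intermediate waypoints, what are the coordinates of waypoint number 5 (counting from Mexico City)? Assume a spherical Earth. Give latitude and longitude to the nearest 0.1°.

Convert each endpoint to a unit vector on the sphere (x = cos φ cos λ, y = cos φ sin λ, z = sin φ).
The central angle between the endpoints is δ = arccos(p₁·p₂) ≈ 2.645 rad (151.6°).
Interpolate at f = 5/6 with slerp weights a = sin((1−f)δ)/sin δ ≈ 0.896, b = sin(fδ)/sin δ ≈ 1.693.
p = a·p₁ + b·p₂ ≈ (-0.620, 0.776, 0.115); φ = arcsin(p_z) ≈ 6.60°, λ = atan2(p_y, p_x) ≈ 128.62°.

≈ 6.6°N, 128.6°E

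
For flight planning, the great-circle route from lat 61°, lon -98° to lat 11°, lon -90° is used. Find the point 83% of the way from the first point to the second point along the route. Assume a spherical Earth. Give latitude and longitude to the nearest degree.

≈ lat 20°, lon -91°

Convert each endpoint to a unit vector on the sphere (x = cos φ cos λ, y = cos φ sin λ, z = sin φ).
The central angle between the endpoints is δ = arccos(p₁·p₂) ≈ 0.879 rad (50.3°).
Interpolate at f = 0.83 with slerp weights a = sin((1−f)δ)/sin δ ≈ 0.193, b = sin(fδ)/sin δ ≈ 0.866.
p = a·p₁ + b·p₂ ≈ (-0.013, -0.942, 0.334); φ = arcsin(p_z) ≈ 19.52°, λ = atan2(p_y, p_x) ≈ -90.79°.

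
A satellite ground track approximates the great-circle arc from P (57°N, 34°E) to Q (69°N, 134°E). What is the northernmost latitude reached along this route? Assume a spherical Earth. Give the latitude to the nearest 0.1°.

≈ 73.1°N

The great circle lies in the plane with unit normal n̂ = (p₁ × p₂)/|p₁ × p₂|.
Here n̂_z ≈ +0.290; the vertex latitude is φ_max = arccos|n̂_z| ≈ 73.1°.
Check via Clairaut: cos φ_max = |cos φ₁| · sin C = cos(57.0°)·sin(32.2°) ≈ 0.290, again giving ≈ 73.1°.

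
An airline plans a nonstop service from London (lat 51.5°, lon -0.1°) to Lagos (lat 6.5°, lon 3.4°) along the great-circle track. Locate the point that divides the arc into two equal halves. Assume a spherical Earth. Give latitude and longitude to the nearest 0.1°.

≈ lat 29.0°, lon 2.1°

Write both endpoints as unit vectors p₁, p₂ with components (cos φ cos λ, cos φ sin λ, sin φ).
The central angle between the endpoints is δ = arccos(p₁·p₂) ≈ 0.787 rad (45.1°).
Interpolate at f = 1/2 with slerp weights a = sin((1−f)δ)/sin δ ≈ 0.541, b = sin(fδ)/sin δ ≈ 0.541.
p = a·p₁ + b·p₂ ≈ (0.874, 0.031, 0.485); φ = arcsin(p_z) ≈ 29.01°, λ = atan2(p_y, p_x) ≈ 2.05°.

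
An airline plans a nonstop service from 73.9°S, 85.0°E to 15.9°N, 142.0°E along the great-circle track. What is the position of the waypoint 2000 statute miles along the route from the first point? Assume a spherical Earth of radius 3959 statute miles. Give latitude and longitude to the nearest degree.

The haversine formula gives a central angle δ ≈ 1.689 rad (96.8°) between the endpoints. The total great-circle distance is δ·R ≈ 1.689 × 3959 ≈ 6687 mi, so the target fraction is f = 2000/6687 ≈ 0.299.
Interpolate at f ≈ 0.299 with slerp weights a = sin((1−f)δ)/sin δ ≈ 0.933, b = sin(fδ)/sin δ ≈ 0.487.
p = a·p₁ + b·p₂ ≈ (-0.347, 0.546, -0.762); φ = arcsin(p_z) ≈ -49.68°, λ = atan2(p_y, p_x) ≈ 122.41°.

≈ 50°S, 122°E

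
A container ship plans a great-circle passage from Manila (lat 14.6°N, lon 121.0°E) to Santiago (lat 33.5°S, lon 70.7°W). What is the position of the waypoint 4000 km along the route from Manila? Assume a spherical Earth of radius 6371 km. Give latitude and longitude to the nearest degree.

From cos δ = sin φ₁ sin φ₂ + cos φ₁ cos φ₂ cos Δλ, the central angle is δ ≈ 2.763 rad (158.3°). The total great-circle distance is δ·R ≈ 2.763 × 6371 ≈ 17605 km, so the target fraction is f = 4000/17605 ≈ 0.227.
Interpolate at f ≈ 0.227 with slerp weights a = sin((1−f)δ)/sin δ ≈ 2.288, b = sin(fδ)/sin δ ≈ 1.591.
p = a·p₁ + b·p₂ ≈ (-0.702, 0.646, -0.301); φ = arcsin(p_z) ≈ -17.54°, λ = atan2(p_y, p_x) ≈ 137.39°.

≈ lat 18°S, lon 137°E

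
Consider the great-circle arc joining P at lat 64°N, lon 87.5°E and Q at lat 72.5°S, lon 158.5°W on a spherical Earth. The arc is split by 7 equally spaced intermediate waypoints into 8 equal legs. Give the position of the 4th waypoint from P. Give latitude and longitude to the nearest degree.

Convert each endpoint to a unit vector on the sphere (x = cos φ cos λ, y = cos φ sin λ, z = sin φ).
The central angle between the endpoints is δ = arccos(p₁·p₂) ≈ 2.716 rad (155.6°).
Interpolate at f = 4/8 with slerp weights a = sin((1−f)δ)/sin δ ≈ 2.368, b = sin(fδ)/sin δ ≈ 2.368.
p = a·p₁ + b·p₂ ≈ (-0.617, 0.776, -0.130); φ = arcsin(p_z) ≈ -7.47°, λ = atan2(p_y, p_x) ≈ 128.50°.

≈ lat 7°S, lon 128°E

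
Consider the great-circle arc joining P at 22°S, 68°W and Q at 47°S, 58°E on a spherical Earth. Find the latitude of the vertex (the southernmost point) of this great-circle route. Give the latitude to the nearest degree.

≈ 59°S

The great circle lies in the plane with unit normal n̂ = (p₁ × p₂)/|p₁ × p₂|.
Here n̂_z ≈ +0.514; the vertex latitude is φ_max = arccos|n̂_z| ≈ 59.1°.
Check via Clairaut: cos φ_max = |cos φ₁| · sin C = cos(22.0°)·sin(146.3°) ≈ 0.514, again giving ≈ 59.1°.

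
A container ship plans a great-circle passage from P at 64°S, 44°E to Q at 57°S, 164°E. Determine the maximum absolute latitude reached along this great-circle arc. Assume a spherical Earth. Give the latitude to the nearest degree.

The great circle lies in the plane with unit normal n̂ = (p₁ × p₂)/|p₁ × p₂|.
Here n̂_z ≈ +0.267; the vertex latitude is φ_max = arccos|n̂_z| ≈ 74.5°.
Check via Clairaut: cos φ_max = |cos φ₁| · sin C = cos(64.0°)·sin(142.4°) ≈ 0.267, again giving ≈ 74.5°.

≈ 74°S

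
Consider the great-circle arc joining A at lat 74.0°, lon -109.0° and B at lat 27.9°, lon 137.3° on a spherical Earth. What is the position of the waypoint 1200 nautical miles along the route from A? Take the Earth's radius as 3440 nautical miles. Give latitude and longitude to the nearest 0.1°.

Write both endpoints as unit vectors p₁, p₂ with components (cos φ cos λ, cos φ sin λ, sin φ).
The central angle between the endpoints is δ = arccos(p₁·p₂) ≈ 1.211 rad (69.4°). The total great-circle distance is δ·R ≈ 1.211 × 3440 ≈ 4167 nmi, so the target fraction is f = 1200/4167 ≈ 0.288.
Interpolate at f ≈ 0.288 with slerp weights a = sin((1−f)δ)/sin δ ≈ 0.811, b = sin(fδ)/sin δ ≈ 0.365.
p = a·p₁ + b·p₂ ≈ (-0.310, 0.007, 0.951); φ = arcsin(p_z) ≈ 71.94°, λ = atan2(p_y, p_x) ≈ 178.63°.

≈ lat 71.9°, lon 178.6°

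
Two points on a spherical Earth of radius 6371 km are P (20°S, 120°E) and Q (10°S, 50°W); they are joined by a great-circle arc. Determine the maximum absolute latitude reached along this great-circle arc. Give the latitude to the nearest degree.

≈ 72°S

The great circle lies in the plane with unit normal n̂ = (p₁ × p₂)/|p₁ × p₂|.
Here n̂_z ≈ -0.307; the vertex latitude is φ_max = arccos|n̂_z| ≈ 72.1°.
Check via Clairaut: cos φ_max = |cos φ₁| · sin C = cos(20.0°)·sin(160.9°) ≈ 0.307, again giving ≈ 72.1°.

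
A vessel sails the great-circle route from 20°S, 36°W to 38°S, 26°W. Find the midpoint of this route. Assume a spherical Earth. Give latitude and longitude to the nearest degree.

≈ 29°S, 31°W

The haversine formula gives a central angle δ ≈ 0.349 rad (20.0°) between the endpoints.
Interpolate at f = 1/2 with slerp weights a = sin((1−f)δ)/sin δ ≈ 0.508, b = sin(fδ)/sin δ ≈ 0.508.
p = a·p₁ + b·p₂ ≈ (0.746, -0.456, -0.486); φ = arcsin(p_z) ≈ -29.09°, λ = atan2(p_y, p_x) ≈ -31.44°.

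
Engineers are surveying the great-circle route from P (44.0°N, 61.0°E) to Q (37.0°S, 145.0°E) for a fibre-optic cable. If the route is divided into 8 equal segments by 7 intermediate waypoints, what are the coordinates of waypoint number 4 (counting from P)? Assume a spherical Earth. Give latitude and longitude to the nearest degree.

≈ (5°N, 106°E)

The haversine formula gives a central angle δ ≈ 1.937 rad (111.0°) between the endpoints.
Interpolate at f = 4/8 with slerp weights a = sin((1−f)δ)/sin δ ≈ 0.883, b = sin(fδ)/sin δ ≈ 0.883.
p = a·p₁ + b·p₂ ≈ (-0.270, 0.959, 0.082); φ = arcsin(p_z) ≈ 4.70°, λ = atan2(p_y, p_x) ≈ 105.69°.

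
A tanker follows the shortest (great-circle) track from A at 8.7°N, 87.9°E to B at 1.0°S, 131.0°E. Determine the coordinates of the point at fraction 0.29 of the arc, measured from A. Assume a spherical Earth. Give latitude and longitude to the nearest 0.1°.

≈ 6.2°N, 100.5°E

Write both endpoints as unit vectors p₁, p₂ with components (cos φ cos λ, cos φ sin λ, sin φ).
The central angle between the endpoints is δ = arccos(p₁·p₂) ≈ 0.768 rad (44.0°).
Interpolate at f = 0.29 with slerp weights a = sin((1−f)δ)/sin δ ≈ 0.747, b = sin(fδ)/sin δ ≈ 0.318.
p = a·p₁ + b·p₂ ≈ (-0.182, 0.978, 0.107); φ = arcsin(p_z) ≈ 6.16°, λ = atan2(p_y, p_x) ≈ 100.52°.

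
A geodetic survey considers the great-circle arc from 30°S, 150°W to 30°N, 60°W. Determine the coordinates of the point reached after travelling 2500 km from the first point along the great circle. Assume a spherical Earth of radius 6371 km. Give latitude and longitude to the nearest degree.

Convert each endpoint to a unit vector on the sphere (x = cos φ cos λ, y = cos φ sin λ, z = sin φ).
The central angle between the endpoints is δ = arccos(p₁·p₂) ≈ 1.823 rad (104.5°). The total great-circle distance is δ·R ≈ 1.823 × 6371 ≈ 11617 km, so the target fraction is f = 2500/11617 ≈ 0.215.
Interpolate at f ≈ 0.215 with slerp weights a = sin((1−f)δ)/sin δ ≈ 1.023, b = sin(fδ)/sin δ ≈ 0.395.
p = a·p₁ + b·p₂ ≈ (-0.596, -0.739, -0.314); φ = arcsin(p_z) ≈ -18.29°, λ = atan2(p_y, p_x) ≈ -128.88°.

≈ 18°S, 129°W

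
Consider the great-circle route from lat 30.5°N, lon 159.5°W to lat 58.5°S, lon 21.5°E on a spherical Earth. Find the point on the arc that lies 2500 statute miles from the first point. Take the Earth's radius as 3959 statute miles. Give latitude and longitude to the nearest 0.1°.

≈ lat 5.7°S, lon 160.2°W

The haversine formula gives a central angle δ ≈ 2.653 rad (152.0°) between the endpoints. The total great-circle distance is δ·R ≈ 2.653 × 3959 ≈ 10502 mi, so the target fraction is f = 2500/10502 ≈ 0.238.
Interpolate at f ≈ 0.238 with slerp weights a = sin((1−f)δ)/sin δ ≈ 1.917, b = sin(fδ)/sin δ ≈ 1.257.
p = a·p₁ + b·p₂ ≈ (-0.936, -0.338, -0.099); φ = arcsin(p_z) ≈ -5.68°, λ = atan2(p_y, p_x) ≈ -160.16°.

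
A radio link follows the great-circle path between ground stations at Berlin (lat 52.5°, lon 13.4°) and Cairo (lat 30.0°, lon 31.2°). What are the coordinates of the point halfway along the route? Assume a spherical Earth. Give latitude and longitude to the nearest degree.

Convert each endpoint to a unit vector on the sphere (x = cos φ cos λ, y = cos φ sin λ, z = sin φ).
The central angle between the endpoints is δ = arccos(p₁·p₂) ≈ 0.454 rad (26.0°).
Interpolate at f = 1/2 with slerp weights a = sin((1−f)δ)/sin δ ≈ 0.513, b = sin(fδ)/sin δ ≈ 0.513.
p = a·p₁ + b·p₂ ≈ (0.684, 0.303, 0.664); φ = arcsin(p_z) ≈ 41.58°, λ = atan2(p_y, p_x) ≈ 23.86°.

≈ lat 42°, lon 24°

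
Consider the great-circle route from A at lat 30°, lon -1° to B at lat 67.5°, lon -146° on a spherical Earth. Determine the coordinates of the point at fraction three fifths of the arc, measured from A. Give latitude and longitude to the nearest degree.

≈ lat 74°, lon -37°

From cos δ = sin φ₁ sin φ₂ + cos φ₁ cos φ₂ cos Δλ, the central angle is δ ≈ 1.379 rad (79.0°).
Interpolate at f = 3/5 with slerp weights a = sin((1−f)δ)/sin δ ≈ 0.534, b = sin(fδ)/sin δ ≈ 0.750.
p = a·p₁ + b·p₂ ≈ (0.224, -0.169, 0.960); φ = arcsin(p_z) ≈ 73.70°, λ = atan2(p_y, p_x) ≈ -36.92°.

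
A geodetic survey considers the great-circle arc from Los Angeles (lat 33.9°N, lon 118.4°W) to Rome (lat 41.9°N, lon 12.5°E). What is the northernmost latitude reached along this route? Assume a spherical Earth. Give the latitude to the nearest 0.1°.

≈ 62.1°N

The great circle lies in the plane with unit normal n̂ = (p₁ × p₂)/|p₁ × p₂|.
Here n̂_z ≈ +0.467; the vertex latitude is φ_max = arccos|n̂_z| ≈ 62.1°.
Check via Clairaut: cos φ_max = |cos φ₁| · sin C = cos(33.9°)·sin(34.3°) ≈ 0.467, again giving ≈ 62.1°.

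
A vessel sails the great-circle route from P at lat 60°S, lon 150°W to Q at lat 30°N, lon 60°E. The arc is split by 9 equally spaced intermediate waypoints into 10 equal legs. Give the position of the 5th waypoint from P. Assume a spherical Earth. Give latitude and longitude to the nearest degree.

≈ lat 36°S, lon 90°E

Write both endpoints as unit vectors p₁, p₂ with components (cos φ cos λ, cos φ sin λ, sin φ).
The central angle between the endpoints is δ = arccos(p₁·p₂) ≈ 2.512 rad (143.9°).
Interpolate at f = 5/10 with slerp weights a = sin((1−f)δ)/sin δ ≈ 1.614, b = sin(fδ)/sin δ ≈ 1.614.
p = a·p₁ + b·p₂ ≈ (0.000, 0.807, -0.591); φ = arcsin(p_z) ≈ -36.21°, λ = atan2(p_y, p_x) ≈ 90.00°.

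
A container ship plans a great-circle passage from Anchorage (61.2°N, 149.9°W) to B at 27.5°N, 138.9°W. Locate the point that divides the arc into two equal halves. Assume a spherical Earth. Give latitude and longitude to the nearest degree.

≈ 44°N, 143°W

The haversine formula gives a central angle δ ≈ 0.602 rad (34.5°) between the endpoints.
Interpolate at f = 1/2 with slerp weights a = sin((1−f)δ)/sin δ ≈ 0.524, b = sin(fδ)/sin δ ≈ 0.524.
p = a·p₁ + b·p₂ ≈ (-0.568, -0.432, 0.701); φ = arcsin(p_z) ≈ 44.47°, λ = atan2(p_y, p_x) ≈ -142.77°.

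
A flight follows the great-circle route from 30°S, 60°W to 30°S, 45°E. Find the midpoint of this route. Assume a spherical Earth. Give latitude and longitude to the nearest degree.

From cos δ = sin φ₁ sin φ₂ + cos φ₁ cos φ₂ cos Δλ, the central angle is δ ≈ 1.515 rad (86.8°).
Interpolate at f = 1/2 with slerp weights a = sin((1−f)δ)/sin δ ≈ 0.688, b = sin(fδ)/sin δ ≈ 0.688.
p = a·p₁ + b·p₂ ≈ (0.719, -0.095, -0.688); φ = arcsin(p_z) ≈ -43.48°, λ = atan2(p_y, p_x) ≈ -7.50°.

≈ 43°S, 8°W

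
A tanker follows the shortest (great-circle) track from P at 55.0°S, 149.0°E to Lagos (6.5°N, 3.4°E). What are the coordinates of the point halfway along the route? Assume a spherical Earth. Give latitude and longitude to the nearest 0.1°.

Convert each endpoint to a unit vector on the sphere (x = cos φ cos λ, y = cos φ sin λ, z = sin φ).
The central angle between the endpoints is δ = arccos(p₁·p₂) ≈ 2.169 rad (124.3°).
Interpolate at f = 1/2 with slerp weights a = sin((1−f)δ)/sin δ ≈ 1.070, b = sin(fδ)/sin δ ≈ 1.070.
p = a·p₁ + b·p₂ ≈ (0.535, 0.379, -0.755); φ = arcsin(p_z) ≈ -49.03°, λ = atan2(p_y, p_x) ≈ 35.32°.

≈ 49.0°S, 35.3°E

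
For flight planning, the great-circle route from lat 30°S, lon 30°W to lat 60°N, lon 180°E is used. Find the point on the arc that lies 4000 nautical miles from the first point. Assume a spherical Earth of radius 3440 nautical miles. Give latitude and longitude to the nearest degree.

≈ lat 31°N, lon 57°W

The haversine formula gives a central angle δ ≈ 2.512 rad (143.9°) between the endpoints. The total great-circle distance is δ·R ≈ 2.512 × 3440 ≈ 8640 nmi, so the target fraction is f = 4000/8640 ≈ 0.463.
Interpolate at f ≈ 0.463 with slerp weights a = sin((1−f)δ)/sin δ ≈ 1.656, b = sin(fδ)/sin δ ≈ 1.558.
p = a·p₁ + b·p₂ ≈ (0.463, -0.717, 0.521); φ = arcsin(p_z) ≈ 31.43°, λ = atan2(p_y, p_x) ≈ -57.16°.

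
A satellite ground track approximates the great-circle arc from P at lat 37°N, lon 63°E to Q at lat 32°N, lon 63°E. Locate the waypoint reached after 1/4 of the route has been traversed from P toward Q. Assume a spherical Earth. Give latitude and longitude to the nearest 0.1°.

≈ lat 35.8°N, lon 63.0°E

Write both endpoints as unit vectors p₁, p₂ with components (cos φ cos λ, cos φ sin λ, sin φ).
The central angle between the endpoints is δ = arccos(p₁·p₂) ≈ 0.087 rad (5.0°).
Interpolate at f = 1/4 with slerp weights a = sin((1−f)δ)/sin δ ≈ 0.750, b = sin(fδ)/sin δ ≈ 0.250.
p = a·p₁ + b·p₂ ≈ (0.368, 0.723, 0.584); φ = arcsin(p_z) ≈ 35.75°, λ = atan2(p_y, p_x) ≈ 63.00°.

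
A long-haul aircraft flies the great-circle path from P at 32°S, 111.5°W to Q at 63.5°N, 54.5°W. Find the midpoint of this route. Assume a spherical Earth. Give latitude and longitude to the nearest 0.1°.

≈ 17.6°N, 92.6°W

From cos δ = sin φ₁ sin φ₂ + cos φ₁ cos φ₂ cos Δλ, the central angle is δ ≈ 1.842 rad (105.6°).
Interpolate at f = 1/2 with slerp weights a = sin((1−f)δ)/sin δ ≈ 0.827, b = sin(fδ)/sin δ ≈ 0.827.
p = a·p₁ + b·p₂ ≈ (-0.043, -0.952, 0.302); φ = arcsin(p_z) ≈ 17.56°, λ = atan2(p_y, p_x) ≈ -92.57°.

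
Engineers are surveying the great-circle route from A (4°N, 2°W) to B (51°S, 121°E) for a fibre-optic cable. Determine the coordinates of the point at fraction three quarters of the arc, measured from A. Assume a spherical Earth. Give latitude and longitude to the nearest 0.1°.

Convert each endpoint to a unit vector on the sphere (x = cos φ cos λ, y = cos φ sin λ, z = sin φ).
The central angle between the endpoints is δ = arccos(p₁·p₂) ≈ 1.978 rad (113.3°).
Interpolate at f = 3/4 with slerp weights a = sin((1−f)δ)/sin δ ≈ 0.517, b = sin(fδ)/sin δ ≈ 1.085.
p = a·p₁ + b·p₂ ≈ (0.164, 0.567, -0.807); φ = arcsin(p_z) ≈ -53.81°, λ = atan2(p_y, p_x) ≈ 73.91°.

≈ (53.8°S, 73.9°E)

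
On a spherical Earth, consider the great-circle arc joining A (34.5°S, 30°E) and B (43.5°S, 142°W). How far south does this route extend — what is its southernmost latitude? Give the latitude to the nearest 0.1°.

The great circle lies in the plane with unit normal n̂ = (p₁ × p₂)/|p₁ × p₂|.
Here n̂_z ≈ -0.085; the vertex latitude is φ_max = arccos|n̂_z| ≈ 85.1°.
Check via Clairaut: cos φ_max = |cos φ₁| · sin C = cos(34.5°)·sin(174.1°) ≈ 0.085, again giving ≈ 85.1°.

≈ 85.1°S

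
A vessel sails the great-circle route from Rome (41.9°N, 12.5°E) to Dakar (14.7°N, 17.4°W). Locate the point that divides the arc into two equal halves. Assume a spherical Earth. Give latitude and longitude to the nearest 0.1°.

Write both endpoints as unit vectors p₁, p₂ with components (cos φ cos λ, cos φ sin λ, sin φ).
The central angle between the endpoints is δ = arccos(p₁·p₂) ≈ 0.654 rad (37.5°).
Interpolate at f = 1/2 with slerp weights a = sin((1−f)δ)/sin δ ≈ 0.528, b = sin(fδ)/sin δ ≈ 0.528.
p = a·p₁ + b·p₂ ≈ (0.871, -0.068, 0.487); φ = arcsin(p_z) ≈ 29.12°, λ = atan2(p_y, p_x) ≈ -4.44°.

≈ (29.1°N, 4.4°W)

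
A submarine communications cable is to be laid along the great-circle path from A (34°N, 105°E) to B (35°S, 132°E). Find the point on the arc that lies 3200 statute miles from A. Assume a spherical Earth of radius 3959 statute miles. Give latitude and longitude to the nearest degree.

≈ (10°S, 122°E)

Write both endpoints as unit vectors p₁, p₂ with components (cos φ cos λ, cos φ sin λ, sin φ).
The central angle between the endpoints is δ = arccos(p₁·p₂) ≈ 1.282 rad (73.5°). The total great-circle distance is δ·R ≈ 1.282 × 3959 ≈ 5077 mi, so the target fraction is f = 3200/5077 ≈ 0.630.
Interpolate at f ≈ 0.630 with slerp weights a = sin((1−f)δ)/sin δ ≈ 0.476, b = sin(fδ)/sin δ ≈ 0.754.
p = a·p₁ + b·p₂ ≈ (-0.516, 0.841, -0.166); φ = arcsin(p_z) ≈ -9.57°, λ = atan2(p_y, p_x) ≈ 121.53°.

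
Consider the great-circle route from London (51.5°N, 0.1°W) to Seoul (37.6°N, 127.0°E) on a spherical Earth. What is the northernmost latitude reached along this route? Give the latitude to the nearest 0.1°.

The great circle lies in the plane with unit normal n̂ = (p₁ × p₂)/|p₁ × p₂|.
Here n̂_z ≈ +0.400; the vertex latitude is φ_max = arccos|n̂_z| ≈ 66.4°.
Check via Clairaut: cos φ_max = |cos φ₁| · sin C = cos(51.5°)·sin(40.0°) ≈ 0.400, again giving ≈ 66.4°.

≈ 66.4°N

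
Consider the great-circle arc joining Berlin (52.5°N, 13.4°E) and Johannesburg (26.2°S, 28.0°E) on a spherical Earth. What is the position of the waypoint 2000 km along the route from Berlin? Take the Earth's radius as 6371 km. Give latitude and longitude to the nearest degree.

≈ (35°N, 18°E)

Write both endpoints as unit vectors p₁, p₂ with components (cos φ cos λ, cos φ sin λ, sin φ).
The central angle between the endpoints is δ = arccos(p₁·p₂) ≈ 1.392 rad (79.7°). The total great-circle distance is δ·R ≈ 1.392 × 6371 ≈ 8865 km, so the target fraction is f = 2000/8865 ≈ 0.226.
Interpolate at f ≈ 0.226 with slerp weights a = sin((1−f)δ)/sin δ ≈ 0.895, b = sin(fδ)/sin δ ≈ 0.314.
p = a·p₁ + b·p₂ ≈ (0.779, 0.258, 0.572); φ = arcsin(p_z) ≈ 34.86°, λ = atan2(p_y, p_x) ≈ 18.36°.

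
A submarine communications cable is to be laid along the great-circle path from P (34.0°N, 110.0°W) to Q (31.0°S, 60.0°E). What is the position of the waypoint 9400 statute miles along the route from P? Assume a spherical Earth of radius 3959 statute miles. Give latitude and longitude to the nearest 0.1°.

From cos δ = sin φ₁ sin φ₂ + cos φ₁ cos φ₂ cos Δλ, the central angle is δ ≈ 2.985 rad (171.1°). The total great-circle distance is δ·R ≈ 2.985 × 3959 ≈ 11819 mi, so the target fraction is f = 9400/11819 ≈ 0.795.
Interpolate at f ≈ 0.795 with slerp weights a = sin((1−f)δ)/sin δ ≈ 3.690, b = sin(fδ)/sin δ ≈ 4.464.
p = a·p₁ + b·p₂ ≈ (0.867, 0.439, -0.236); φ = arcsin(p_z) ≈ -13.64°, λ = atan2(p_y, p_x) ≈ 26.87°.

≈ (13.6°S, 26.9°E)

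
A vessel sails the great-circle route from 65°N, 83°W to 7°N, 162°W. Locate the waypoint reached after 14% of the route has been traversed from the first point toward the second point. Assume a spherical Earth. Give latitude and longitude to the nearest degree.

≈ 62°N, 107°W

Write both endpoints as unit vectors p₁, p₂ with components (cos φ cos λ, cos φ sin λ, sin φ).
The central angle between the endpoints is δ = arccos(p₁·p₂) ≈ 1.379 rad (79.0°).
Interpolate at f = 0.14 with slerp weights a = sin((1−f)δ)/sin δ ≈ 0.944, b = sin(fδ)/sin δ ≈ 0.195.
p = a·p₁ + b·p₂ ≈ (-0.136, -0.456, 0.880); φ = arcsin(p_z) ≈ 61.59°, λ = atan2(p_y, p_x) ≈ -106.59°.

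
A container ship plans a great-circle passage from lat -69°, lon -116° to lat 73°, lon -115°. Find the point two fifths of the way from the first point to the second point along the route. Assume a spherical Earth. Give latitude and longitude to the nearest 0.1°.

Write both endpoints as unit vectors p₁, p₂ with components (cos φ cos λ, cos φ sin λ, sin φ).
The central angle between the endpoints is δ = arccos(p₁·p₂) ≈ 2.478 rad (142.0°).
Interpolate at f = 2/5 with slerp weights a = sin((1−f)δ)/sin δ ≈ 1.619, b = sin(fδ)/sin δ ≈ 1.359.
p = a·p₁ + b·p₂ ≈ (-0.422, -0.882, -0.211); φ = arcsin(p_z) ≈ -12.20°, λ = atan2(p_y, p_x) ≈ -115.59°.

≈ lat -12.2°, lon -115.6°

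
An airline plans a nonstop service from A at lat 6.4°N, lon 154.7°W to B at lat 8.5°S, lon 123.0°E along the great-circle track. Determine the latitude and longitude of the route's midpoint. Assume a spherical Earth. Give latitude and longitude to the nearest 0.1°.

≈ lat 1.4°S, lon 164.3°E

Write both endpoints as unit vectors p₁, p₂ with components (cos φ cos λ, cos φ sin λ, sin φ).
The central angle between the endpoints is δ = arccos(p₁·p₂) ≈ 1.455 rad (83.4°).
Interpolate at f = 1/2 with slerp weights a = sin((1−f)δ)/sin δ ≈ 0.670, b = sin(fδ)/sin δ ≈ 0.670.
p = a·p₁ + b·p₂ ≈ (-0.962, 0.271, -0.024); φ = arcsin(p_z) ≈ -1.39°, λ = atan2(p_y, p_x) ≈ 164.27°.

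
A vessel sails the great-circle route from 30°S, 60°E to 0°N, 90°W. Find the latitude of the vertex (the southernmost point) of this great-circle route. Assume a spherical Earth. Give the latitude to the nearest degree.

≈ 49°S

The great circle lies in the plane with unit normal n̂ = (p₁ × p₂)/|p₁ × p₂|.
Here n̂_z ≈ -0.655; the vertex latitude is φ_max = arccos|n̂_z| ≈ 49.1°.
Check via Clairaut: cos φ_max = |cos φ₁| · sin C = cos(30.0°)·sin(130.9°) ≈ 0.655, again giving ≈ 49.1°.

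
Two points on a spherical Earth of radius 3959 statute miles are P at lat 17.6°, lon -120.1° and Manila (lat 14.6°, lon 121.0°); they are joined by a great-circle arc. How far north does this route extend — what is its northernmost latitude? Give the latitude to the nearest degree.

≈ 30°

The great circle lies in the plane with unit normal n̂ = (p₁ × p₂)/|p₁ × p₂|.
Here n̂_z ≈ -0.869; the vertex latitude is φ_max = arccos|n̂_z| ≈ 29.6°.
Check via Clairaut: cos φ_max = |cos φ₁| · sin C = cos(17.6°)·sin(65.7°) ≈ 0.869, again giving ≈ 29.6°.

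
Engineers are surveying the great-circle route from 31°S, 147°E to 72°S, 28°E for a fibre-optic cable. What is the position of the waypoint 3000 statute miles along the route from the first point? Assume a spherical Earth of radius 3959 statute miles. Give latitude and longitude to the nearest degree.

≈ 70°S, 112°E

Write both endpoints as unit vectors p₁, p₂ with components (cos φ cos λ, cos φ sin λ, sin φ).
The central angle between the endpoints is δ = arccos(p₁·p₂) ≈ 1.201 rad (68.8°). The total great-circle distance is δ·R ≈ 1.201 × 3959 ≈ 4755 mi, so the target fraction is f = 3000/4755 ≈ 0.631.
Interpolate at f ≈ 0.631 with slerp weights a = sin((1−f)δ)/sin δ ≈ 0.460, b = sin(fδ)/sin δ ≈ 0.737.
p = a·p₁ + b·p₂ ≈ (-0.130, 0.322, -0.938); φ = arcsin(p_z) ≈ -69.71°, λ = atan2(p_y, p_x) ≈ 111.93°.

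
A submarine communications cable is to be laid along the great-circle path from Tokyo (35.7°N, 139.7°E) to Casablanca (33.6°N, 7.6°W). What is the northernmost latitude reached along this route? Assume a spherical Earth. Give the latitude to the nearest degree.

≈ 68°N

The great circle lies in the plane with unit normal n̂ = (p₁ × p₂)/|p₁ × p₂|.
Here n̂_z ≈ -0.377; the vertex latitude is φ_max = arccos|n̂_z| ≈ 67.9°.
Check via Clairaut: cos φ_max = |cos φ₁| · sin C = cos(35.7°)·sin(27.7°) ≈ 0.377, again giving ≈ 67.9°.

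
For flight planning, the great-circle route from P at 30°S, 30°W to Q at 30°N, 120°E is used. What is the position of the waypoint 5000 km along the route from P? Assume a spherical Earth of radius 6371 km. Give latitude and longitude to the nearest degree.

Convert each endpoint to a unit vector on the sphere (x = cos φ cos λ, y = cos φ sin λ, z = sin φ).
The central angle between the endpoints is δ = arccos(p₁·p₂) ≈ 2.689 rad (154.1°). The total great-circle distance is δ·R ≈ 2.689 × 6371 ≈ 17135 km, so the target fraction is f = 5000/17135 ≈ 0.292.
Interpolate at f ≈ 0.292 with slerp weights a = sin((1−f)δ)/sin δ ≈ 2.163, b = sin(fδ)/sin δ ≈ 1.618.
p = a·p₁ + b·p₂ ≈ (0.921, 0.277, -0.272); φ = arcsin(p_z) ≈ -15.81°, λ = atan2(p_y, p_x) ≈ 16.72°.

≈ 16°S, 17°E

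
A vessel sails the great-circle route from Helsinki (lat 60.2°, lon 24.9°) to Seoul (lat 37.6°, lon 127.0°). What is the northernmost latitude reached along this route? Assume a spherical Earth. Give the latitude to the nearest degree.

≈ 65°

The great circle lies in the plane with unit normal n̂ = (p₁ × p₂)/|p₁ × p₂|.
Here n̂_z ≈ +0.430; the vertex latitude is φ_max = arccos|n̂_z| ≈ 64.5°.
Check via Clairaut: cos φ_max = |cos φ₁| · sin C = cos(60.2°)·sin(60.0°) ≈ 0.430, again giving ≈ 64.5°.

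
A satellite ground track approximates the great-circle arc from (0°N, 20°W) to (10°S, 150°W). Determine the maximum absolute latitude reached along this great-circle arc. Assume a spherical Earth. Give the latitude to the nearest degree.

≈ 13°S

The great circle lies in the plane with unit normal n̂ = (p₁ × p₂)/|p₁ × p₂|.
Here n̂_z ≈ -0.975; the vertex latitude is φ_max = arccos|n̂_z| ≈ 13.0°.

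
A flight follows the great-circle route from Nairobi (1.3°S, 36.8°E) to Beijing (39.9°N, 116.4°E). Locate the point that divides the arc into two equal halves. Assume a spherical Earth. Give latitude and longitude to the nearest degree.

Write both endpoints as unit vectors p₁, p₂ with components (cos φ cos λ, cos φ sin λ, sin φ).
The central angle between the endpoints is δ = arccos(p₁·p₂) ≈ 1.447 rad (82.9°).
Interpolate at f = 1/2 with slerp weights a = sin((1−f)δ)/sin δ ≈ 0.667, b = sin(fδ)/sin δ ≈ 0.667.
p = a·p₁ + b·p₂ ≈ (0.306, 0.858, 0.413); φ = arcsin(p_z) ≈ 24.38°, λ = atan2(p_y, p_x) ≈ 70.34°.

≈ 24°N, 70°E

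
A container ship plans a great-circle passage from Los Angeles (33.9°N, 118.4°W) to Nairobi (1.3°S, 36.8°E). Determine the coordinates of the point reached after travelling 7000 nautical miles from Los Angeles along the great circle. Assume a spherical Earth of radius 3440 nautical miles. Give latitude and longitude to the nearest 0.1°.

≈ 18.2°N, 23.7°E

Write both endpoints as unit vectors p₁, p₂ with components (cos φ cos λ, cos φ sin λ, sin φ).
The central angle between the endpoints is δ = arccos(p₁·p₂) ≈ 2.443 rad (140.0°). The total great-circle distance is δ·R ≈ 2.443 × 3440 ≈ 8405 nmi, so the target fraction is f = 7000/8405 ≈ 0.833.
Interpolate at f ≈ 0.833 with slerp weights a = sin((1−f)δ)/sin δ ≈ 0.618, b = sin(fδ)/sin δ ≈ 1.391.
p = a·p₁ + b·p₂ ≈ (0.870, 0.382, 0.313); φ = arcsin(p_z) ≈ 18.24°, λ = atan2(p_y, p_x) ≈ 23.71°.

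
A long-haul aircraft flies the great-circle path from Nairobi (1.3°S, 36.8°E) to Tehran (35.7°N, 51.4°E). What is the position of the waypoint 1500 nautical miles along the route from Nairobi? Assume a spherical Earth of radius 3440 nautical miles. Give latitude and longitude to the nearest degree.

Convert each endpoint to a unit vector on the sphere (x = cos φ cos λ, y = cos φ sin λ, z = sin φ).
The central angle between the endpoints is δ = arccos(p₁·p₂) ≈ 0.688 rad (39.4°). The total great-circle distance is δ·R ≈ 0.688 × 3440 ≈ 2367 nmi, so the target fraction is f = 1500/2367 ≈ 0.634.
Interpolate at f ≈ 0.634 with slerp weights a = sin((1−f)δ)/sin δ ≈ 0.393, b = sin(fδ)/sin δ ≈ 0.665.
p = a·p₁ + b·p₂ ≈ (0.651, 0.657, 0.379); φ = arcsin(p_z) ≈ 22.28°, λ = atan2(p_y, p_x) ≈ 45.26°.

≈ 22°N, 45°E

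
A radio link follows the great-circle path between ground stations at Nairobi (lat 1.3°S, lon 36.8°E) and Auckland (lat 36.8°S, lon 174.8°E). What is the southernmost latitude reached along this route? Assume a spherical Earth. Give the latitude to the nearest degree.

The great circle lies in the plane with unit normal n̂ = (p₁ × p₂)/|p₁ × p₂|.
Here n̂_z ≈ +0.658; the vertex latitude is φ_max = arccos|n̂_z| ≈ 48.8°.
Check via Clairaut: cos φ_max = |cos φ₁| · sin C = cos(1.3°)·sin(138.8°) ≈ 0.658, again giving ≈ 48.8°.

≈ 49°S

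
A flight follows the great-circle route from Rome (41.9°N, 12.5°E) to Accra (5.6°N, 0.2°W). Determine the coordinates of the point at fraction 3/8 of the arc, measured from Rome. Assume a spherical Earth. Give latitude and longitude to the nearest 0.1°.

≈ 28.4°N, 6.8°E

Write both endpoints as unit vectors p₁, p₂ with components (cos φ cos λ, cos φ sin λ, sin φ).
The central angle between the endpoints is δ = arccos(p₁·p₂) ≈ 0.664 rad (38.0°).
Interpolate at f = 3/8 with slerp weights a = sin((1−f)δ)/sin δ ≈ 0.654, b = sin(fδ)/sin δ ≈ 0.400.
p = a·p₁ + b·p₂ ≈ (0.873, 0.104, 0.476); φ = arcsin(p_z) ≈ 28.42°, λ = atan2(p_y, p_x) ≈ 6.79°.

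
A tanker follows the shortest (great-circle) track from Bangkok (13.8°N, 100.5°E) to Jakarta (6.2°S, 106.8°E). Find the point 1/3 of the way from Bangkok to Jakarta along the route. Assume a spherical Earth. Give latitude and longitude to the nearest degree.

Write both endpoints as unit vectors p₁, p₂ with components (cos φ cos λ, cos φ sin λ, sin φ).
The central angle between the endpoints is δ = arccos(p₁·p₂) ≈ 0.366 rad (21.0°).
Interpolate at f = 1/3 with slerp weights a = sin((1−f)δ)/sin δ ≈ 0.675, b = sin(fδ)/sin δ ≈ 0.340.
p = a·p₁ + b·p₂ ≈ (-0.217, 0.968, 0.124); φ = arcsin(p_z) ≈ 7.14°, λ = atan2(p_y, p_x) ≈ 102.64°.

≈ 7°N, 103°E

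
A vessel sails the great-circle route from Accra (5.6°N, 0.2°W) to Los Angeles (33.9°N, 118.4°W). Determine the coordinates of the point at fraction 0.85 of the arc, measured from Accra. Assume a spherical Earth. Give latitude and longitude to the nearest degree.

Convert each endpoint to a unit vector on the sphere (x = cos φ cos λ, y = cos φ sin λ, z = sin φ).
The central angle between the endpoints is δ = arccos(p₁·p₂) ≈ 1.913 rad (109.6°).
Interpolate at f = 0.85 with slerp weights a = sin((1−f)δ)/sin δ ≈ 0.301, b = sin(fδ)/sin δ ≈ 1.060.
p = a·p₁ + b·p₂ ≈ (-0.119, -0.775, 0.621); φ = arcsin(p_z) ≈ 38.36°, λ = atan2(p_y, p_x) ≈ -98.76°.

≈ 38°N, 99°W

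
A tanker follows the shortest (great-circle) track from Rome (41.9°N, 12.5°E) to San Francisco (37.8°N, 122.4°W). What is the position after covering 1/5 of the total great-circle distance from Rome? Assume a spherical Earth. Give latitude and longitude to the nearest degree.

Convert each endpoint to a unit vector on the sphere (x = cos φ cos λ, y = cos φ sin λ, z = sin φ).
The central angle between the endpoints is δ = arccos(p₁·p₂) ≈ 1.577 rad (90.3°).
Interpolate at f = 1/5 with slerp weights a = sin((1−f)δ)/sin δ ≈ 0.953, b = sin(fδ)/sin δ ≈ 0.310.
p = a·p₁ + b·p₂ ≈ (0.561, -0.053, 0.826); φ = arcsin(p_z) ≈ 55.71°, λ = atan2(p_y, p_x) ≈ -5.44°.

≈ (56°N, 5°W)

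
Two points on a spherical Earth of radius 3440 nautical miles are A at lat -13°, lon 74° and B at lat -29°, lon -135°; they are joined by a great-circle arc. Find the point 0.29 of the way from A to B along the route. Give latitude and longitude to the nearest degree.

≈ lat -42°, lon 101°

Write both endpoints as unit vectors p₁, p₂ with components (cos φ cos λ, cos φ sin λ, sin φ).
The central angle between the endpoints is δ = arccos(p₁·p₂) ≈ 2.260 rad (129.5°).
Interpolate at f = 0.29 with slerp weights a = sin((1−f)δ)/sin δ ≈ 1.296, b = sin(fδ)/sin δ ≈ 0.790.
p = a·p₁ + b·p₂ ≈ (-0.141, 0.725, -0.675); φ = arcsin(p_z) ≈ -42.42°, λ = atan2(p_y, p_x) ≈ 100.99°.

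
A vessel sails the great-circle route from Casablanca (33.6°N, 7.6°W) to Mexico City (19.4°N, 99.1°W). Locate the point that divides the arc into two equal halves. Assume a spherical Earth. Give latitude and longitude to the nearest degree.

Write both endpoints as unit vectors p₁, p₂ with components (cos φ cos λ, cos φ sin λ, sin φ).
The central angle between the endpoints is δ = arccos(p₁·p₂) ≈ 1.407 rad (80.6°).
Interpolate at f = 1/2 with slerp weights a = sin((1−f)δ)/sin δ ≈ 0.656, b = sin(fδ)/sin δ ≈ 0.656.
p = a·p₁ + b·p₂ ≈ (0.443, -0.683, 0.581); φ = arcsin(p_z) ≈ 35.49°, λ = atan2(p_y, p_x) ≈ -57.00°.

≈ 35°N, 57°W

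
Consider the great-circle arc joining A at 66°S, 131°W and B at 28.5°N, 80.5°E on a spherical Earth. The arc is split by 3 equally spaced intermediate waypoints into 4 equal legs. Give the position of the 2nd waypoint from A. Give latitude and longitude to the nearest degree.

Write both endpoints as unit vectors p₁, p₂ with components (cos φ cos λ, cos φ sin λ, sin φ).
The central angle between the endpoints is δ = arccos(p₁·p₂) ≈ 2.405 rad (137.8°).
Interpolate at f = 2/4 with slerp weights a = sin((1−f)δ)/sin δ ≈ 1.389, b = sin(fδ)/sin δ ≈ 1.389.
p = a·p₁ + b·p₂ ≈ (-0.169, 0.777, -0.606); φ = arcsin(p_z) ≈ -37.30°, λ = atan2(p_y, p_x) ≈ 102.27°.

≈ 37°S, 102°E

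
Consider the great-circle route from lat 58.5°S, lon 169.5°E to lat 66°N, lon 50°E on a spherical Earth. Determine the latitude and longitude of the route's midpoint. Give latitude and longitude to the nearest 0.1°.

≈ lat 7.3°N, lon 121.8°E

Write both endpoints as unit vectors p₁, p₂ with components (cos φ cos λ, cos φ sin λ, sin φ).
The central angle between the endpoints is δ = arccos(p₁·p₂) ≈ 2.654 rad (152.1°).
Interpolate at f = 1/2 with slerp weights a = sin((1−f)δ)/sin δ ≈ 2.072, b = sin(fδ)/sin δ ≈ 2.072.
p = a·p₁ + b·p₂ ≈ (-0.523, 0.843, 0.126); φ = arcsin(p_z) ≈ 7.25°, λ = atan2(p_y, p_x) ≈ 121.81°.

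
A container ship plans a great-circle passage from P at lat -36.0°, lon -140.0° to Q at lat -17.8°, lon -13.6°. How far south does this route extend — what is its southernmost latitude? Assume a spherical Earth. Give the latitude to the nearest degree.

The great circle lies in the plane with unit normal n̂ = (p₁ × p₂)/|p₁ × p₂|.
Here n̂_z ≈ +0.645; the vertex latitude is φ_max = arccos|n̂_z| ≈ 49.8°.
Check via Clairaut: cos φ_max = |cos φ₁| · sin C = cos(36.0°)·sin(127.1°) ≈ 0.645, again giving ≈ 49.8°.

≈ -50°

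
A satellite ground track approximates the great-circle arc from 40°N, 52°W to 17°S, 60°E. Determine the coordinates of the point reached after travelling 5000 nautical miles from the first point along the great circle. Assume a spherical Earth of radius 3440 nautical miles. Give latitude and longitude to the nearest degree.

≈ 5°N, 33°E

The haversine formula gives a central angle δ ≈ 2.051 rad (117.5°) between the endpoints. The total great-circle distance is δ·R ≈ 2.051 × 3440 ≈ 7057 nmi, so the target fraction is f = 5000/7057 ≈ 0.709.
Interpolate at f ≈ 0.709 with slerp weights a = sin((1−f)δ)/sin δ ≈ 0.635, b = sin(fδ)/sin δ ≈ 1.120.
p = a·p₁ + b·p₂ ≈ (0.835, 0.544, 0.081); φ = arcsin(p_z) ≈ 4.63°, λ = atan2(p_y, p_x) ≈ 33.10°.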